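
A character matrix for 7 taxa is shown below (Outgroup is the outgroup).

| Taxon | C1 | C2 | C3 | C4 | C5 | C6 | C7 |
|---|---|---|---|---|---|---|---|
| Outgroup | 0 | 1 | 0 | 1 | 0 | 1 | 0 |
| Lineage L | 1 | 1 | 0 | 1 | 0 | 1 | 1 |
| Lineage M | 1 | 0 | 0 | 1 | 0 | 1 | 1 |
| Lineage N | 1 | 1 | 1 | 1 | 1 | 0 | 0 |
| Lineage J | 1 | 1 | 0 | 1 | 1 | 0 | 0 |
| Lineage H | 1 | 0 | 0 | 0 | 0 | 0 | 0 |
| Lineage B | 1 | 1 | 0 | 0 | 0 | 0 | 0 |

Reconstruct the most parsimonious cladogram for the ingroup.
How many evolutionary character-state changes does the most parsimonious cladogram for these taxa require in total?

Character polarity is set by the outgroup: the derived state is whichever differs from the outgroup's state, so for C2, C4, C6 the derived state is '0', and for the remaining characters it is '1'.
All ingroup taxa share the derived state '1' for C1; it defines the ingroup but does not resolve relationships within it.
C2 groups Lineage H and Lineage M, which is incompatible with the clades supported by the remaining characters; treating it as convergent (homoplasy) costs fewer steps than any alternative tree.
C3 (derived state '1') is unique to Lineage N (autapomorphy; uninformative for grouping).
Only Lineage B and Lineage H show the derived state '0' for C4, supporting them as a clade.
C5: derived state '1' in Lineage J and Lineage N only — synapomorphy for {Lineage J, Lineage N}.
Only Lineage B, Lineage H, Lineage J, and Lineage N show the derived state '0' for C6, supporting them as a clade.
C7: derived state '1' in Lineage L and Lineage M only — synapomorphy for {Lineage L, Lineage M}.
Most parsimonious ingroup topology: ((Lineage L,Lineage M),((Lineage N,Lineage J),(Lineage H,Lineage B))).
Changes per character on this tree: C1: 1; C2: 2; C3: 1; C4: 1; C5: 1; C6: 1; C7: 1.
Total = 8.

8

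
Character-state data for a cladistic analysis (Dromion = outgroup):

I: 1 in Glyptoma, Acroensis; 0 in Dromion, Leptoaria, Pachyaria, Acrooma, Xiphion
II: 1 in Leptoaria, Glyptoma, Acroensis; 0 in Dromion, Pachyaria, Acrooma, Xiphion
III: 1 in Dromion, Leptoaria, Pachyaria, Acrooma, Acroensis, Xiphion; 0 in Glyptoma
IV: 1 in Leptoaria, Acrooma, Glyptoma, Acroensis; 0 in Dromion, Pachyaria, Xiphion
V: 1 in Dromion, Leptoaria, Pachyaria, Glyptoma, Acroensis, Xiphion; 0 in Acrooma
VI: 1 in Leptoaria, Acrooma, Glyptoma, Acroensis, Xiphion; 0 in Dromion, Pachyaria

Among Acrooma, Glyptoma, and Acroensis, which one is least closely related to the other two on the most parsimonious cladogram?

Acrooma

Character polarity is set by the outgroup: the derived state is whichever differs from the outgroup's state, so for III, V the derived state is '0', and for the remaining characters it is '1'.
I (derived state '1') is shared by Acroensis and Glyptoma — a synapomorphy uniting that clade.
II (derived state '1') is shared by Acroensis, Glyptoma, and Leptoaria — a synapomorphy uniting that clade.
III (derived state '0') is unique to Glyptoma (autapomorphy; uninformative for grouping).
IV: derived state '1' in Acroensis, Acrooma, Glyptoma, and Leptoaria only — synapomorphy for {Acroensis, Acrooma, Glyptoma, Leptoaria}.
V (derived state '0') is unique to Acrooma (autapomorphy; uninformative for grouping).
VI: derived state '1' in Acroensis, Acrooma, Glyptoma, Leptoaria, and Xiphion only — synapomorphy for {Acroensis, Acrooma, Glyptoma, Leptoaria, Xiphion}.
Most parsimonious ingroup topology: ((((Leptoaria,(Glyptoma,Acroensis)),Acrooma),Xiphion),Pachyaria).
Glyptoma and Acroensis share a more recent common ancestor with each other than either does with Acrooma, so Acrooma is the least closely related of the three.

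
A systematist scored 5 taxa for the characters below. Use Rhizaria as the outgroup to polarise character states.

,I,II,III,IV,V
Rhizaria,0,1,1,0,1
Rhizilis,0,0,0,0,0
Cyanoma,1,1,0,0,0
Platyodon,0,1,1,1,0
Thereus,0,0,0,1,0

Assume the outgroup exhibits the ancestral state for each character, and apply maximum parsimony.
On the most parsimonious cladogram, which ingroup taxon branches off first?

Character polarity is set by the outgroup: the derived state is whichever differs from the outgroup's state, so for II, III, V the derived state is '0', and for the remaining characters it is '1'.
I: derived state '1' in Cyanoma only — an autapomorphy, so it tells us nothing about relationships among taxa.
Only Rhizilis and Thereus show the derived state '0' for II, supporting them as a clade.
III: derived state '0' in Cyanoma, Rhizilis, and Thereus only — synapomorphy for {Cyanoma, Rhizilis, Thereus}.
IV (state '1') occurs in Platyodon and Thereus but conflicts with the nesting implied by the other characters — most parsimoniously interpreted as homoplasy.
V (derived state '0') is shared by all ingroup taxa — unites the whole ingroup.
Most parsimonious ingroup topology: (((Rhizilis,Thereus),Cyanoma),Platyodon).
Platyodon is sister to the clade containing all other ingroup taxa, so it is the earliest-diverging (most basal) ingroup lineage.

Platyodon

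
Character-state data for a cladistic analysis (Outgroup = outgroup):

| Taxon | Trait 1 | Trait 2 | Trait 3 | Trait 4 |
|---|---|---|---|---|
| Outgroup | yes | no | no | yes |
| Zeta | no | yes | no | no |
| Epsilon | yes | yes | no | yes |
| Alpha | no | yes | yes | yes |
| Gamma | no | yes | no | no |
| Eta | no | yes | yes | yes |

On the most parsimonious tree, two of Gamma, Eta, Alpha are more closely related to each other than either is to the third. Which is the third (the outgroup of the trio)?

Character polarity is set by the outgroup: the derived state is whichever differs from the outgroup's state, so for Trait 1, Trait 4 the derived state is 'no', and for the remaining characters it is 'yes'.
Trait 1 (derived state 'no') is shared by Alpha, Eta, Gamma, and Zeta — a synapomorphy uniting that clade.
All ingroup taxa share the derived state 'yes' for Trait 2; it defines the ingroup but does not resolve relationships within it.
Trait 3: derived state 'yes' in Alpha and Eta only — synapomorphy for {Alpha, Eta}.
Trait 4: derived state 'no' in Gamma and Zeta only — synapomorphy for {Gamma, Zeta}.
Most parsimonious ingroup topology: (((Zeta,Gamma),(Alpha,Eta)),Epsilon).
Eta and Alpha share a more recent common ancestor with each other than either does with Gamma, so Gamma is the least closely related of the three.

Gamma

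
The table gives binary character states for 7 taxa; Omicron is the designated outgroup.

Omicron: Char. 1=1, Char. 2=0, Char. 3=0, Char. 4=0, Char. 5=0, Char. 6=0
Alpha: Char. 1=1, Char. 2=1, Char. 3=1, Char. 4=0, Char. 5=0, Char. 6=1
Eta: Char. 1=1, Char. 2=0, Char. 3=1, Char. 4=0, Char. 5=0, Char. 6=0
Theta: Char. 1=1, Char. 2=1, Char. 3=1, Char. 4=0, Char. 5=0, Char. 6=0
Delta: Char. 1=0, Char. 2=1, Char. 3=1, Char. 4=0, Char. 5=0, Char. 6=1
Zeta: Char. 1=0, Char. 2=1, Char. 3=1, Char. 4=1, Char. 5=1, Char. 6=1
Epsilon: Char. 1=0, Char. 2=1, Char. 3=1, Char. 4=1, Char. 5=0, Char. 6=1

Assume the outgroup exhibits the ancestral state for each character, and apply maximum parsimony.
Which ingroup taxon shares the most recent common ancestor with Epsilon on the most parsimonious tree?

Character polarity is set by the outgroup: the derived state is whichever differs from the outgroup's state, so for Char. 1 the derived state is '0', and for the remaining characters it is '1'.
Only Delta, Epsilon, and Zeta show the derived state '0' for Char. 1, supporting them as a clade.
Char. 2 (derived state '1') is shared by Alpha, Delta, Epsilon, Theta, and Zeta — a synapomorphy uniting that clade.
All ingroup taxa share the derived state '1' for Char. 3; it defines the ingroup but does not resolve relationships within it.
Char. 4: derived state '1' in Epsilon and Zeta only — synapomorphy for {Epsilon, Zeta}.
Char. 5 (derived state '1') is unique to Zeta (autapomorphy; uninformative for grouping).
Only Alpha, Delta, Epsilon, and Zeta show the derived state '1' for Char. 6, supporting them as a clade.
Most parsimonious ingroup topology: (((Alpha,((Epsilon,Zeta),Delta)),Theta),Eta).
Epsilon and Zeta form a cherry on this tree, so they are sister taxa.

Zeta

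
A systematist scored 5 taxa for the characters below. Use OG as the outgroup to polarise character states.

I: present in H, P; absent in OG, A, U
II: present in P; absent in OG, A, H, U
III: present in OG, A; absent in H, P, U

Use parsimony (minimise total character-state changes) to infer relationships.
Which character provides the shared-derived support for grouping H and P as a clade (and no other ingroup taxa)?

Character polarity is set by the outgroup: the derived state is whichever differs from the outgroup's state, so for III the derived state is 'absent', and for the remaining characters it is 'present'.
I (derived state 'present') is shared by H and P — a synapomorphy uniting that clade.
II (derived state 'present') is unique to P (autapomorphy; uninformative for grouping).
III (derived state 'absent') is shared by H, P, and U — a synapomorphy uniting that clade.
Most parsimonious ingroup topology: (A,((H,P),U)).
The clade {H, P} is supported by I: its derived state 'present' occurs in exactly those taxa and in no other taxon (including the outgroup).

I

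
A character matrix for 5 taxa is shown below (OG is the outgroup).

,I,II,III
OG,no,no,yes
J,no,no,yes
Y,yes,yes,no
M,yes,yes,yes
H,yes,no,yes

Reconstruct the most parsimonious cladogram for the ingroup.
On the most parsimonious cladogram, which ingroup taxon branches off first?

Character polarity is set by the outgroup: the derived state is whichever differs from the outgroup's state, so for III the derived state is 'no', and for the remaining characters it is 'yes'.
I: derived state 'yes' in H, M, and Y only — synapomorphy for {H, M, Y}.
II: derived state 'yes' in M and Y only — synapomorphy for {M, Y}.
III: derived state 'no' in Y only — an autapomorphy, so it tells us nothing about relationships among taxa.
Most parsimonious ingroup topology: (J,((Y,M),H)).
J is sister to the clade containing all other ingroup taxa, so it is the earliest-diverging (most basal) ingroup lineage.

J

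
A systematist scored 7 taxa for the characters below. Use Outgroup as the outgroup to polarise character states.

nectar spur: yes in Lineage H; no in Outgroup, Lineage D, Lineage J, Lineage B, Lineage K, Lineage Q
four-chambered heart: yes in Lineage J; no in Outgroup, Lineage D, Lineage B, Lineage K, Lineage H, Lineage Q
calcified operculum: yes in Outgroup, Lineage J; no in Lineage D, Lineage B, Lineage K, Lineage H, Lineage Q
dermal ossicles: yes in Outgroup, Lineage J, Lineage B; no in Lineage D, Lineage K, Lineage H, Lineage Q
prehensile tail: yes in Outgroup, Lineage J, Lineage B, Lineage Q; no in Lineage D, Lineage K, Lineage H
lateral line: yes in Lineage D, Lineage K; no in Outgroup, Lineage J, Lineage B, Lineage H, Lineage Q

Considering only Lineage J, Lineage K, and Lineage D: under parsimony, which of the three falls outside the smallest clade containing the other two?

Lineage J

Character polarity is set by the outgroup: the derived state is whichever differs from the outgroup's state, so for calcified operculum, dermal ossicles, prehensile tail the derived state is 'no', and for the remaining characters it is 'yes'.
nectar spur (derived state 'yes') is unique to Lineage H (autapomorphy; uninformative for grouping).
four-chambered heart (derived state 'yes') is unique to Lineage J (autapomorphy; uninformative for grouping).
calcified operculum: derived state 'no' in Lineage B, Lineage D, Lineage H, Lineage K, and Lineage Q only — synapomorphy for {Lineage B, Lineage D, Lineage H, Lineage K, Lineage Q}.
dermal ossicles (derived state 'no') is shared by Lineage D, Lineage H, Lineage K, and Lineage Q — a synapomorphy uniting that clade.
prehensile tail: derived state 'no' in Lineage D, Lineage H, and Lineage K only — synapomorphy for {Lineage D, Lineage H, Lineage K}.
lateral line (derived state 'yes') is shared by Lineage D and Lineage K — a synapomorphy uniting that clade.
Most parsimonious ingroup topology: (((((Lineage D,Lineage K),Lineage H),Lineage Q),Lineage B),Lineage J).
Lineage D and Lineage K share a more recent common ancestor with each other than either does with Lineage J, so Lineage J is the least closely related of the three.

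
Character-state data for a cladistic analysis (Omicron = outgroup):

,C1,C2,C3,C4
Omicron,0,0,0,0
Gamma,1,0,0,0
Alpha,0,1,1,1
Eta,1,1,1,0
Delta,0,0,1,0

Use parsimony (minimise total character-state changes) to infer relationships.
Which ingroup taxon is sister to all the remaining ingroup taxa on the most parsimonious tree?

Gamma

The outgroup has state '0' for every character, so '1' is the derived state throughout.
C1 (state '1') occurs in Eta and Gamma but conflicts with the nesting implied by the other characters — most parsimoniously interpreted as homoplasy.
Only Alpha and Eta show the derived state '1' for C2, supporting them as a clade.
C3 (derived state '1') is shared by Alpha, Delta, and Eta — a synapomorphy uniting that clade.
C4: derived state '1' in Alpha only — an autapomorphy, so it tells us nothing about relationships among taxa.
Most parsimonious ingroup topology: (Gamma,((Alpha,Eta),Delta)).
Gamma is sister to the clade containing all other ingroup taxa, so it is the earliest-diverging (most basal) ingroup lineage.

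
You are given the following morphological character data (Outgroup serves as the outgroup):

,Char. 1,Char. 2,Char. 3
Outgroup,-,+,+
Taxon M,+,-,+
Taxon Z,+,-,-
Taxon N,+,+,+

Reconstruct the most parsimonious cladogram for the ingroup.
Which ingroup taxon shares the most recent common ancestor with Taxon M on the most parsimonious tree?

Character polarity is set by the outgroup: the derived state is whichever differs from the outgroup's state, so for Char. 2, Char. 3 the derived state is '-', and for the remaining characters it is '+'.
All ingroup taxa share the derived state '+' for Char. 1; it defines the ingroup but does not resolve relationships within it.
Char. 2 (derived state '-') is shared by Taxon M and Taxon Z — a synapomorphy uniting that clade.
Char. 3 (derived state '-') is unique to Taxon Z (autapomorphy; uninformative for grouping).
Most parsimonious ingroup topology: ((Taxon M,Taxon Z),Taxon N).
Taxon M and Taxon Z form a cherry on this tree, so they are sister taxa.

Taxon Z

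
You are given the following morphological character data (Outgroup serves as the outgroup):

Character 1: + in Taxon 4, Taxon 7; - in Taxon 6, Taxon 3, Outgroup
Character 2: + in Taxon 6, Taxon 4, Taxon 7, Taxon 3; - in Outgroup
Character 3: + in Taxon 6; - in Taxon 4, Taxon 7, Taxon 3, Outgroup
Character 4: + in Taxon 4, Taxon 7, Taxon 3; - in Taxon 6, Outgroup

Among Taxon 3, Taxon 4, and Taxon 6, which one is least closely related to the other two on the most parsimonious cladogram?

The outgroup has state '-' for every character, so '+' is the derived state throughout.
Character 1 (derived state '+') is shared by Taxon 4 and Taxon 7 — a synapomorphy uniting that clade.
Character 2 (derived state '+') is shared by all ingroup taxa — unites the whole ingroup.
Character 3: derived state '+' in Taxon 6 only — an autapomorphy, so it tells us nothing about relationships among taxa.
Only Taxon 3, Taxon 4, and Taxon 7 show the derived state '+' for Character 4, supporting them as a clade.
Most parsimonious ingroup topology: ((Taxon 3,(Taxon 4,Taxon 7)),Taxon 6).
Taxon 3 and Taxon 4 share a more recent common ancestor with each other than either does with Taxon 6, so Taxon 6 is the least closely related of the three.

Taxon 6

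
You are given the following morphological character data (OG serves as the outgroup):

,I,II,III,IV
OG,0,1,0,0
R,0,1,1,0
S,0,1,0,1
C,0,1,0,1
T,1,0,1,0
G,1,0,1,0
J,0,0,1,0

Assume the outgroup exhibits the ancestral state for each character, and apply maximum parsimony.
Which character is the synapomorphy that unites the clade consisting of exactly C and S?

Character polarity is set by the outgroup: the derived state is whichever differs from the outgroup's state, so for II the derived state is '0', and for the remaining characters it is '1'.
I (derived state '1') is shared by G and T — a synapomorphy uniting that clade.
Only G, J, and T show the derived state '0' for II, supporting them as a clade.
III (derived state '1') is shared by G, J, R, and T — a synapomorphy uniting that clade.
Only C and S show the derived state '1' for IV, supporting them as a clade.
Most parsimonious ingroup topology: ((R,((T,G),J)),(S,C)).
The clade {C, S} is supported by IV: its derived state '1' occurs in exactly those taxa and in no other taxon (including the outgroup).

IV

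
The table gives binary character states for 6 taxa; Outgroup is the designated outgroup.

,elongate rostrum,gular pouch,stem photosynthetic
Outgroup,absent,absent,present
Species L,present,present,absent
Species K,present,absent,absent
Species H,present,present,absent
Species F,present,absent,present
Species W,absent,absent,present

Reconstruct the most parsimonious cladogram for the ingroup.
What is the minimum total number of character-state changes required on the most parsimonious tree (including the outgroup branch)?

3

Character polarity is set by the outgroup: the derived state is whichever differs from the outgroup's state, so for stem photosynthetic the derived state is 'absent', and for the remaining characters it is 'present'.
elongate rostrum: derived state 'present' in Species F, Species H, Species K, and Species L only — synapomorphy for {Species F, Species H, Species K, Species L}.
Only Species H and Species L show the derived state 'present' for gular pouch, supporting them as a clade.
Only Species H, Species K, and Species L show the derived state 'absent' for stem photosynthetic, supporting them as a clade.
Most parsimonious ingroup topology: ((((Species L,Species H),Species K),Species F),Species W).
Changes per character on this tree: elongate rostrum: 1; gular pouch: 1; stem photosynthetic: 1.
Total = 3.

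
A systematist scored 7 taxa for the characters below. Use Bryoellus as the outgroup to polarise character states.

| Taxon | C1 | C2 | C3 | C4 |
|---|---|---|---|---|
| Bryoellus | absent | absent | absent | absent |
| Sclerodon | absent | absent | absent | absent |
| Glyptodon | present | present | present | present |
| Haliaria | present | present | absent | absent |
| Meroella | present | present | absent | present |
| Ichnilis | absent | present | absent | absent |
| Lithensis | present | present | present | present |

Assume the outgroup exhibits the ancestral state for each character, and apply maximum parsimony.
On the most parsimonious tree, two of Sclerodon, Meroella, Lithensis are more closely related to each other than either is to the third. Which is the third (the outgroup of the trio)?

Sclerodon

The outgroup has state 'absent' for every character, so 'present' is the derived state throughout.
C1 (derived state 'present') is shared by Glyptodon, Haliaria, Lithensis, and Meroella — a synapomorphy uniting that clade.
C2 (derived state 'present') is shared by Glyptodon, Haliaria, Ichnilis, Lithensis, and Meroella — a synapomorphy uniting that clade.
Only Glyptodon and Lithensis show the derived state 'present' for C3, supporting them as a clade.
C4 (derived state 'present') is shared by Glyptodon, Lithensis, and Meroella — a synapomorphy uniting that clade.
Most parsimonious ingroup topology: (Sclerodon,((((Glyptodon,Lithensis),Meroella),Haliaria),Ichnilis)).
Lithensis and Meroella share a more recent common ancestor with each other than either does with Sclerodon, so Sclerodon is the least closely related of the three.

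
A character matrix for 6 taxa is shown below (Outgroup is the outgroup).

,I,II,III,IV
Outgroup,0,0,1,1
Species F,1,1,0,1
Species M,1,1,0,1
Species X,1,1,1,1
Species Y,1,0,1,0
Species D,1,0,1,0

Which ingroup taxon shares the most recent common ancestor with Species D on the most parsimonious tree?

Character polarity is set by the outgroup: the derived state is whichever differs from the outgroup's state, so for III, IV the derived state is '0', and for the remaining characters it is '1'.
All ingroup taxa share the derived state '1' for I; it defines the ingroup but does not resolve relationships within it.
Only Species F, Species M, and Species X show the derived state '1' for II, supporting them as a clade.
Only Species F and Species M show the derived state '0' for III, supporting them as a clade.
IV (derived state '0') is shared by Species D and Species Y — a synapomorphy uniting that clade.
Most parsimonious ingroup topology: (((Species F,Species M),Species X),(Species Y,Species D)).
Species D and Species Y form a cherry on this tree, so they are sister taxa.

Species Y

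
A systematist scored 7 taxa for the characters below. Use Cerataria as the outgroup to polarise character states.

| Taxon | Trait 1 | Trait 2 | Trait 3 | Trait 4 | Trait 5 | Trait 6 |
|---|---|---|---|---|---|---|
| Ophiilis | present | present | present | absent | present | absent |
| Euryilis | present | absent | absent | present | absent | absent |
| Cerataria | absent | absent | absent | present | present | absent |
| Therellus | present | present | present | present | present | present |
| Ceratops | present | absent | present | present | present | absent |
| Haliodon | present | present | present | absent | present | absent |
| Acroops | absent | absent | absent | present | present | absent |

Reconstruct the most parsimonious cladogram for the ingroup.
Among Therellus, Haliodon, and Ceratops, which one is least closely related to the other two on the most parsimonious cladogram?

Character polarity is set by the outgroup: the derived state is whichever differs from the outgroup's state, so for Trait 4, Trait 5 the derived state is 'absent', and for the remaining characters it is 'present'.
Trait 1: derived state 'present' in Ceratops, Euryilis, Haliodon, Ophiilis, and Therellus only — synapomorphy for {Ceratops, Euryilis, Haliodon, Ophiilis, Therellus}.
Trait 2 (derived state 'present') is shared by Haliodon, Ophiilis, and Therellus — a synapomorphy uniting that clade.
Only Ceratops, Haliodon, Ophiilis, and Therellus show the derived state 'present' for Trait 3, supporting them as a clade.
Only Haliodon and Ophiilis show the derived state 'absent' for Trait 4, supporting them as a clade.
Trait 5 (derived state 'absent') is unique to Euryilis (autapomorphy; uninformative for grouping).
Trait 6: derived state 'present' in Therellus only — an autapomorphy, so it tells us nothing about relationships among taxa.
Most parsimonious ingroup topology: ((Euryilis,(((Haliodon,Ophiilis),Therellus),Ceratops)),Acroops).
Haliodon and Therellus share a more recent common ancestor with each other than either does with Ceratops, so Ceratops is the least closely related of the three.

Ceratops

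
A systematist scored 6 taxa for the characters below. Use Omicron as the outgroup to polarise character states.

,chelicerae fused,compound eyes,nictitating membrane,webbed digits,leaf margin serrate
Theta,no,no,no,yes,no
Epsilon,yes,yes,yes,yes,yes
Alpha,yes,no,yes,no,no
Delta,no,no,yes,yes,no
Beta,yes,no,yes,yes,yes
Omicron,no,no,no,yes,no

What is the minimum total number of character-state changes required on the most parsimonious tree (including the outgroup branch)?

Character polarity is set by the outgroup: the derived state is whichever differs from the outgroup's state, so for webbed digits the derived state is 'no', and for the remaining characters it is 'yes'.
chelicerae fused: derived state 'yes' in Alpha, Beta, and Epsilon only — synapomorphy for {Alpha, Beta, Epsilon}.
compound eyes (derived state 'yes') is unique to Epsilon (autapomorphy; uninformative for grouping).
Only Alpha, Beta, Delta, and Epsilon show the derived state 'yes' for nictitating membrane, supporting them as a clade.
webbed digits: derived state 'no' in Alpha only — an autapomorphy, so it tells us nothing about relationships among taxa.
leaf margin serrate: derived state 'yes' in Beta and Epsilon only — synapomorphy for {Beta, Epsilon}.
Most parsimonious ingroup topology: ((((Beta,Epsilon),Alpha),Delta),Theta).
Changes per character on this tree: chelicerae fused: 1; compound eyes: 1; nictitating membrane: 1; webbed digits: 1; leaf margin serrate: 1.
Total = 5.

5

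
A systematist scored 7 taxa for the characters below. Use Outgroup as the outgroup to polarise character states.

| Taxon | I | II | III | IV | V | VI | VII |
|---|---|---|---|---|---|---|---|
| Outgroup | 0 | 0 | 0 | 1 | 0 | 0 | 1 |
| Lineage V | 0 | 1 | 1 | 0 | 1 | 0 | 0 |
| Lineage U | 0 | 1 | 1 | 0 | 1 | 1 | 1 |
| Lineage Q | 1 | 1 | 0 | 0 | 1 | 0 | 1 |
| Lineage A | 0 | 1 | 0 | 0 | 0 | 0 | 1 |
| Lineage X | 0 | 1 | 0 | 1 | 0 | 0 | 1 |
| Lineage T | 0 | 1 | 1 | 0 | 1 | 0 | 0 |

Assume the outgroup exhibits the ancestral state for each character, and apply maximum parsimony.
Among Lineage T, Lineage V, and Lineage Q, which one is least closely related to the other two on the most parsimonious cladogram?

Character polarity is set by the outgroup: the derived state is whichever differs from the outgroup's state, so for IV, VII the derived state is '0', and for the remaining characters it is '1'.
I: derived state '1' in Lineage Q only — an autapomorphy, so it tells us nothing about relationships among taxa.
II (derived state '1') is shared by all ingroup taxa — unites the whole ingroup.
III: derived state '1' in Lineage T, Lineage U, and Lineage V only — synapomorphy for {Lineage T, Lineage U, Lineage V}.
IV (derived state '0') is shared by Lineage A, Lineage Q, Lineage T, Lineage U, and Lineage V — a synapomorphy uniting that clade.
V: derived state '1' in Lineage Q, Lineage T, Lineage U, and Lineage V only — synapomorphy for {Lineage Q, Lineage T, Lineage U, Lineage V}.
VI (derived state '1') is unique to Lineage U (autapomorphy; uninformative for grouping).
Only Lineage T and Lineage V show the derived state '0' for VII, supporting them as a clade.
Most parsimonious ingroup topology: (((((Lineage V,Lineage T),Lineage U),Lineage Q),Lineage A),Lineage X).
Lineage T and Lineage V share a more recent common ancestor with each other than either does with Lineage Q, so Lineage Q is the least closely related of the three.

Lineage Q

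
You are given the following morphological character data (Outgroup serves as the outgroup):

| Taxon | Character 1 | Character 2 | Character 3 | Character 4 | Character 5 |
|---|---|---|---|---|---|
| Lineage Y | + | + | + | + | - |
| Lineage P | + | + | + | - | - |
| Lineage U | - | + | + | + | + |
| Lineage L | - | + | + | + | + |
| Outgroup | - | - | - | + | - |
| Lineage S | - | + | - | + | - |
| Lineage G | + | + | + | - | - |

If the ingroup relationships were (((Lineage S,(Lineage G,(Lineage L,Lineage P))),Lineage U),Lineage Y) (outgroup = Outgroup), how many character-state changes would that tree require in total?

10

Map each character onto (((Lineage S,(Lineage G,(Lineage L,Lineage P))),Lineage U),Lineage Y) (rooted by Outgroup) and count the minimum state changes it requires (Fitch parsimony):
Character 1: 3; Character 2: 1; Character 3: 2; Character 4: 2; Character 5: 2.
Total tree length = 10.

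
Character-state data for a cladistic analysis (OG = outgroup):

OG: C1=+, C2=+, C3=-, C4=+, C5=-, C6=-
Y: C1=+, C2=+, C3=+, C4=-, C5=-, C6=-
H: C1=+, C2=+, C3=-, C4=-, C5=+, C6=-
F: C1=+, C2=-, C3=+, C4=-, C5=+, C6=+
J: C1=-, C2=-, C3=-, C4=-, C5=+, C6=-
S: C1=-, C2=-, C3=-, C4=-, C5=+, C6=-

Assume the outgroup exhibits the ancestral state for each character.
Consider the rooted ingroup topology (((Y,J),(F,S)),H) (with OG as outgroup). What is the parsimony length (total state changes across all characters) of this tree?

Map each character onto (((Y,J),(F,S)),H) (rooted by OG) and count the minimum state changes it requires (Fitch parsimony):
C1: 2; C2: 2; C3: 2; C4: 1; C5: 2; C6: 1.
Total tree length = 10.

10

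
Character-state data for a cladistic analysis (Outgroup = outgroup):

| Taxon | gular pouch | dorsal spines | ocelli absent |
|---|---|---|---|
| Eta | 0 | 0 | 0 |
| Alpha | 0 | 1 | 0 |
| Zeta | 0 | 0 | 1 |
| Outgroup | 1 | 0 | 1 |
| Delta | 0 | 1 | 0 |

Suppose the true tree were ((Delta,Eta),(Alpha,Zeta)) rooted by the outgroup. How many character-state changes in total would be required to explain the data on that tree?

Map each character onto ((Delta,Eta),(Alpha,Zeta)) (rooted by Outgroup) and count the minimum state changes it requires (Fitch parsimony):
gular pouch: 1; dorsal spines: 2; ocelli absent: 2.
Total tree length = 5.

5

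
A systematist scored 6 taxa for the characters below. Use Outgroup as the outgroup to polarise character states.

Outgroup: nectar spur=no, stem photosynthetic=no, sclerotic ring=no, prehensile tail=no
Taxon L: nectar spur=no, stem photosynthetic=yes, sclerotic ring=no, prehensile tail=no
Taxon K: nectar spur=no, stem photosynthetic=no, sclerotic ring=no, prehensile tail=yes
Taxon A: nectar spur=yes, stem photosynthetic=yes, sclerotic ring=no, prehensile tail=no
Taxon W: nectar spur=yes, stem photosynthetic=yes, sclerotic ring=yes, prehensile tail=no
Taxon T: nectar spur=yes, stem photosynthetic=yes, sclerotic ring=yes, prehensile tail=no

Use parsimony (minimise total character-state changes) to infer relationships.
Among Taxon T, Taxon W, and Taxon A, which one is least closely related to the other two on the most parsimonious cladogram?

Taxon A

The outgroup has state 'no' for every character, so 'yes' is the derived state throughout.
nectar spur: derived state 'yes' in Taxon A, Taxon T, and Taxon W only — synapomorphy for {Taxon A, Taxon T, Taxon W}.
stem photosynthetic: derived state 'yes' in Taxon A, Taxon L, Taxon T, and Taxon W only — synapomorphy for {Taxon A, Taxon L, Taxon T, Taxon W}.
sclerotic ring (derived state 'yes') is shared by Taxon T and Taxon W — a synapomorphy uniting that clade.
prehensile tail (derived state 'yes') is unique to Taxon K (autapomorphy; uninformative for grouping).
Most parsimonious ingroup topology: ((Taxon L,(Taxon A,(Taxon W,Taxon T))),Taxon K).
Taxon T and Taxon W share a more recent common ancestor with each other than either does with Taxon A, so Taxon A is the least closely related of the three.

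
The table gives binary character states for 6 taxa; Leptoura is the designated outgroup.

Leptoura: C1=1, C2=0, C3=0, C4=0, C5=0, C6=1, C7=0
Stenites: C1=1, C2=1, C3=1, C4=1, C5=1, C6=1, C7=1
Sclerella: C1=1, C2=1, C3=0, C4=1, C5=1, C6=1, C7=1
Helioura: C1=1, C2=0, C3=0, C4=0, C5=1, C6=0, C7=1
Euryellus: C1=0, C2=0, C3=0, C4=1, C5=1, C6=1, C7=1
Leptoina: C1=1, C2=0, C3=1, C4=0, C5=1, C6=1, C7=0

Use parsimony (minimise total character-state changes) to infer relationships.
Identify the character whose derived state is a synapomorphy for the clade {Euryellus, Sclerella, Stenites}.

C4

Character polarity is set by the outgroup: the derived state is whichever differs from the outgroup's state, so for C1, C6 the derived state is '0', and for the remaining characters it is '1'.
C1: derived state '0' in Euryellus only — an autapomorphy, so it tells us nothing about relationships among taxa.
Only Sclerella and Stenites show the derived state '1' for C2, supporting them as a clade.
C3 (state '1') occurs in Leptoina and Stenites but conflicts with the nesting implied by the other characters — most parsimoniously interpreted as homoplasy.
C4: derived state '1' in Euryellus, Sclerella, and Stenites only — synapomorphy for {Euryellus, Sclerella, Stenites}.
All ingroup taxa share the derived state '1' for C5; it defines the ingroup but does not resolve relationships within it.
C6 (derived state '0') is unique to Helioura (autapomorphy; uninformative for grouping).
C7: derived state '1' in Euryellus, Helioura, Sclerella, and Stenites only — synapomorphy for {Euryellus, Helioura, Sclerella, Stenites}.
Most parsimonious ingroup topology: ((((Stenites,Sclerella),Euryellus),Helioura),Leptoina).
The clade {Euryellus, Sclerella, Stenites} is supported by C4: its derived state '1' occurs in exactly those taxa and in no other taxon (including the outgroup).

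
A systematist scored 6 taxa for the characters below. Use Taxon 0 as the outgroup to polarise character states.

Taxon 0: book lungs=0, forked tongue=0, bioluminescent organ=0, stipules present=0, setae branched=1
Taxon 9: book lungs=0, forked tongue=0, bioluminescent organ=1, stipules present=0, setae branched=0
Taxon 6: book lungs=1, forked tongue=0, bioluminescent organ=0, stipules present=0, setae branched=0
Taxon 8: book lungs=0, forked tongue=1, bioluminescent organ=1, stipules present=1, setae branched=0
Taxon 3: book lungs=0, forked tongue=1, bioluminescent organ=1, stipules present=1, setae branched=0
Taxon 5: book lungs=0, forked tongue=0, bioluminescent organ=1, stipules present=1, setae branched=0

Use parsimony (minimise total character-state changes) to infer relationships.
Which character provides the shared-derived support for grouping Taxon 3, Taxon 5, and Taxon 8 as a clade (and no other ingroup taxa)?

stipules present

Character polarity is set by the outgroup: the derived state is whichever differs from the outgroup's state, so for setae branched the derived state is '0', and for the remaining characters it is '1'.
book lungs (derived state '1') is unique to Taxon 6 (autapomorphy; uninformative for grouping).
forked tongue (derived state '1') is shared by Taxon 3 and Taxon 8 — a synapomorphy uniting that clade.
bioluminescent organ (derived state '1') is shared by Taxon 3, Taxon 5, Taxon 8, and Taxon 9 — a synapomorphy uniting that clade.
stipules present (derived state '1') is shared by Taxon 3, Taxon 5, and Taxon 8 — a synapomorphy uniting that clade.
All ingroup taxa share the derived state '0' for setae branched; it defines the ingroup but does not resolve relationships within it.
Most parsimonious ingroup topology: ((Taxon 9,((Taxon 8,Taxon 3),Taxon 5)),Taxon 6).
The clade {Taxon 3, Taxon 5, Taxon 8} is supported by stipules present: its derived state '1' occurs in exactly those taxa and in no other taxon (including the outgroup).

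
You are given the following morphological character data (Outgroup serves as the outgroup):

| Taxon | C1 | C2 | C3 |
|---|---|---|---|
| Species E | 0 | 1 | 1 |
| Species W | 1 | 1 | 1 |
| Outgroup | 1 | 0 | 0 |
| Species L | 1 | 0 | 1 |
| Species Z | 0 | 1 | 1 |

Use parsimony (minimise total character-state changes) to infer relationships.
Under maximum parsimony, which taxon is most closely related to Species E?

Character polarity is set by the outgroup: the derived state is whichever differs from the outgroup's state, so for C1 the derived state is '0', and for the remaining characters it is '1'.
C1: derived state '0' in Species E and Species Z only — synapomorphy for {Species E, Species Z}.
C2 (derived state '1') is shared by Species E, Species W, and Species Z — a synapomorphy uniting that clade.
All ingroup taxa share the derived state '1' for C3; it defines the ingroup but does not resolve relationships within it.
Most parsimonious ingroup topology: (Species L,(Species W,(Species Z,Species E))).
Species E and Species Z form a cherry on this tree, so they are sister taxa.

Species Z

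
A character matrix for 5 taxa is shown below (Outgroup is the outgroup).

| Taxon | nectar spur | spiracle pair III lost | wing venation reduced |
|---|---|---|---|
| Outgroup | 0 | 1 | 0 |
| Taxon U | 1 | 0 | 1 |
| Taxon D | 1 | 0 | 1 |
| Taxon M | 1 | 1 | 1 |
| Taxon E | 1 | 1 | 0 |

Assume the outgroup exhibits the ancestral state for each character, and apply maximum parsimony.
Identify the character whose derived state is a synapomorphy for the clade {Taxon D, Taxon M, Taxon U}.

Character polarity is set by the outgroup: the derived state is whichever differs from the outgroup's state, so for spiracle pair III lost the derived state is '0', and for the remaining characters it is '1'.
All ingroup taxa share the derived state '1' for nectar spur; it defines the ingroup but does not resolve relationships within it.
spiracle pair III lost: derived state '0' in Taxon D and Taxon U only — synapomorphy for {Taxon D, Taxon U}.
Only Taxon D, Taxon M, and Taxon U show the derived state '1' for wing venation reduced, supporting them as a clade.
Most parsimonious ingroup topology: (((Taxon U,Taxon D),Taxon M),Taxon E).
The clade {Taxon D, Taxon M, Taxon U} is supported by wing venation reduced: its derived state '1' occurs in exactly those taxa and in no other taxon (including the outgroup).

wing venation reduced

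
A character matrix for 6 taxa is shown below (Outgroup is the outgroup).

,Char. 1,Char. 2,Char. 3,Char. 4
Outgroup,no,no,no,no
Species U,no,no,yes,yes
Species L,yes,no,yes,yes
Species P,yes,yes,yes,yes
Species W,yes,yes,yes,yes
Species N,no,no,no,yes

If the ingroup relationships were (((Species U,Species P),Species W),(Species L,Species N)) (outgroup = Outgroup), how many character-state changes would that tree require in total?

8

Map each character onto (((Species U,Species P),Species W),(Species L,Species N)) (rooted by Outgroup) and count the minimum state changes it requires (Fitch parsimony):
Char. 1: 3; Char. 2: 2; Char. 3: 2; Char. 4: 1.
Total tree length = 8.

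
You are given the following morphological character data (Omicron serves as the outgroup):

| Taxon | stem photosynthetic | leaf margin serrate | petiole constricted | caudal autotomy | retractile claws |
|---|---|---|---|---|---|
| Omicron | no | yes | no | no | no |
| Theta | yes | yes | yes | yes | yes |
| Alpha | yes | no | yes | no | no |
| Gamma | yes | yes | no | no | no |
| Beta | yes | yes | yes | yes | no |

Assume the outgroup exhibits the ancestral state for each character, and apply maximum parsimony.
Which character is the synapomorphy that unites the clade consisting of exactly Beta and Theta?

Character polarity is set by the outgroup: the derived state is whichever differs from the outgroup's state, so for leaf margin serrate the derived state is 'no', and for the remaining characters it is 'yes'.
All ingroup taxa share the derived state 'yes' for stem photosynthetic; it defines the ingroup but does not resolve relationships within it.
leaf margin serrate (derived state 'no') is unique to Alpha (autapomorphy; uninformative for grouping).
Only Alpha, Beta, and Theta show the derived state 'yes' for petiole constricted, supporting them as a clade.
caudal autotomy (derived state 'yes') is shared by Beta and Theta — a synapomorphy uniting that clade.
retractile claws (derived state 'yes') is unique to Theta (autapomorphy; uninformative for grouping).
Most parsimonious ingroup topology: (((Theta,Beta),Alpha),Gamma).
The clade {Beta, Theta} is supported by caudal autotomy: its derived state 'yes' occurs in exactly those taxa and in no other taxon (including the outgroup).

caudal autotomy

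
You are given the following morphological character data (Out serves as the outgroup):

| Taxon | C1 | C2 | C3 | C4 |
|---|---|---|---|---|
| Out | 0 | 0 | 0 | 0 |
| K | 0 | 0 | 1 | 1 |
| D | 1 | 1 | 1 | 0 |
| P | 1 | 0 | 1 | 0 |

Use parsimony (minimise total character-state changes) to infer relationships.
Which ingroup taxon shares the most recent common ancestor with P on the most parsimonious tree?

The outgroup has state '0' for every character, so '1' is the derived state throughout.
C1: derived state '1' in D and P only — synapomorphy for {D, P}.
C2: derived state '1' in D only — an autapomorphy, so it tells us nothing about relationships among taxa.
C3 (derived state '1') is shared by all ingroup taxa — unites the whole ingroup.
C4: derived state '1' in K only — an autapomorphy, so it tells us nothing about relationships among taxa.
Most parsimonious ingroup topology: (K,(D,P)).
P and D form a cherry on this tree, so they are sister taxa.

D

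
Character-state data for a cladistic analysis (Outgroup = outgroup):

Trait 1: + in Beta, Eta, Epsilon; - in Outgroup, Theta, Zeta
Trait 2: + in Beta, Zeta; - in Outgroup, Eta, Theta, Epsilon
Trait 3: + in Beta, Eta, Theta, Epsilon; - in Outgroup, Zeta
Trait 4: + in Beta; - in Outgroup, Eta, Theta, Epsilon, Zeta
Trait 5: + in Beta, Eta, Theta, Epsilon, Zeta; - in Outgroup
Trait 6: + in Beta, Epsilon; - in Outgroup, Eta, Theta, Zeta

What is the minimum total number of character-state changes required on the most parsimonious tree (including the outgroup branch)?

7

The outgroup has state '-' for every character, so '+' is the derived state throughout.
Trait 1: derived state '+' in Beta, Epsilon, and Eta only — synapomorphy for {Beta, Epsilon, Eta}.
Trait 2 (state '+') occurs in Beta and Zeta but conflicts with the nesting implied by the other characters — most parsimoniously interpreted as homoplasy.
Only Beta, Epsilon, Eta, and Theta show the derived state '+' for Trait 3, supporting them as a clade.
Trait 4 (derived state '+') is unique to Beta (autapomorphy; uninformative for grouping).
Trait 5 (derived state '+') is shared by all ingroup taxa — unites the whole ingroup.
Only Beta and Epsilon show the derived state '+' for Trait 6, supporting them as a clade.
Most parsimonious ingroup topology: ((((Beta,Epsilon),Eta),Theta),Zeta).
Changes per character on this tree: Trait 1: 1; Trait 2: 2; Trait 3: 1; Trait 4: 1; Trait 5: 1; Trait 6: 1.
Total = 7.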